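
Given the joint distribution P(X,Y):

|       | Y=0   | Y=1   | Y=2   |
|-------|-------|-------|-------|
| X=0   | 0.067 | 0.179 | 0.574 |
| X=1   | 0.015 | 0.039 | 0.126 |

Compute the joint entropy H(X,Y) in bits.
1.8152 bits

H(X,Y) = -Σ_{x,y} P(x,y) log₂ P(x,y). Per-cell terms -P(x,y)·log₂P(x,y):
  X=0: 0.26128, 0.44427, 0.45970
  X=1: 0.09088, 0.18253, 0.37655
Sum of the 6 terms: H(X,Y) = 1.8152 bits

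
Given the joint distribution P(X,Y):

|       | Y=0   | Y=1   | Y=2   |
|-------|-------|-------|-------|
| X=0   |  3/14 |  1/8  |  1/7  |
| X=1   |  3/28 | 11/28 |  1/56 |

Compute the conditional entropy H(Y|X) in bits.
1.2317 bits

H(Y|X) = H(X,Y) - H(X)

H(X,Y) = -Σ_{x,y} P(x,y) log₂ P(x,y). Per-cell terms -P(x,y)·log₂P(x,y):
  X=0: 0.47623, 0.37500, 0.40105
  X=1: 0.34526, 0.52954, 0.10370
Sum of the 6 terms: H(X,Y) = 2.2308 bits

Marginal of X (row sums):
  P(X=0) = 3/14 + 1/8 + 1/7 = 27/56
  P(X=1) = 3/28 + 11/28 + 1/56 = 29/56
H(X) = -[(27/56)·log₂(27/56) + (29/56)·log₂(29/56)]
  = 0.50744 + 0.49164 = 0.9991 bits

H(Y|X) = H(X,Y) - H(X) = 2.2308 - 0.9991 = 1.2317 bits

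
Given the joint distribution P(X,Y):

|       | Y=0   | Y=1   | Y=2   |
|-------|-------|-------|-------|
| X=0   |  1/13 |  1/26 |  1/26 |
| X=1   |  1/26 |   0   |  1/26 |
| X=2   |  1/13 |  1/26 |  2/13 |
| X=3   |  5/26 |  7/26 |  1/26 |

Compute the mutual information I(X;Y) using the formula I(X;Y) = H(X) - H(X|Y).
0.2429 bits

I(X;Y) = H(X) - H(X|Y)

Marginal of X (row sums):
  P(X=0) = 1/13 + 1/26 + 1/26 = 2/13
  P(X=1) = 1/26 + 0 + 1/26 = 1/13
  P(X=2) = 1/13 + 1/26 + 2/13 = 7/26
  P(X=3) = 5/26 + 7/26 + 1/26 = 1/2
H(X) = -[(2/13)·log₂(2/13) + (1/13)·log₂(1/13) + (7/26)·log₂(7/26) + (1/2)·log₂(1/2)]
  = 0.4155 + 0.2846 + 0.5097 + 0.5000 = 1.7098 bits

Marginal of Y (column sums):
  P(Y=0) = 1/13 + 1/26 + 1/13 + 5/26 = 5/13
  P(Y=1) = 1/26 + 0 + 1/26 + 7/26 = 9/26
  P(Y=2) = 1/26 + 1/26 + 2/13 + 1/26 = 7/26
H(X|Y) = Σ_y P(y)·H(X|Y=y):
  Y=0: P(Y=0) = 5/13, P(X|Y=0) = (1/5, 1/10, 1/5, 1/2) → H(X|Y=0) = 1.7610
  Y=1: P(Y=1) = 9/26, P(X|Y=1) = (1/9, 0, 1/9, 7/9) → H(X|Y=1) = 0.9864
  Y=2: P(Y=2) = 7/26, P(X|Y=2) = (1/7, 1/7, 4/7, 1/7) → H(X|Y=2) = 1.6645
H(X|Y) = (5/13)·1.7610 + (9/26)·0.9864 + (7/26)·1.6645 = 1.4669 bits

I(X;Y) = H(X) - H(X|Y) = 1.7098 - 1.4669 = 0.2429 bits

Cross-check via I(X;Y) = H(X) + H(Y) - H(X,Y): computing H(Y) from the column sums and H(X,Y) from the 12 cells in the same way gives H(Y) = 1.5697 bits and H(X,Y) = 3.0366 bits, so
I(X;Y) = 1.7098 + 1.5697 - 3.0366 = 0.2429 bits ✓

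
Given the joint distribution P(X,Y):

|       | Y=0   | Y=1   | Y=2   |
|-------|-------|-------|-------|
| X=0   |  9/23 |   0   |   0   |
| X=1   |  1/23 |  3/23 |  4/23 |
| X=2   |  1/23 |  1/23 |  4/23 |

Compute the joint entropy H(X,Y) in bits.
2.3808 bits

H(X,Y) = -Σ_{x,y} P(x,y) log₂ P(x,y). Per-cell terms -P(x,y)·log₂P(x,y):
  X=0: 0.52968, 0.00000, 0.00000
  X=1: 0.19668, 0.38330, 0.43888
  X=2: 0.19668, 0.19668, 0.43888
  (cells with P = 0 contribute 0)
Sum of the 9 terms: H(X,Y) = 2.3808 bits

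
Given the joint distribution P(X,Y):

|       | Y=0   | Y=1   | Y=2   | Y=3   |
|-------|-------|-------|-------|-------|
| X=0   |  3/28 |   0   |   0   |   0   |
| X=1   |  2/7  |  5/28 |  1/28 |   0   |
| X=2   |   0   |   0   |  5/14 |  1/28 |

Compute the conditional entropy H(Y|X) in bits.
0.8046 bits

H(Y|X) = H(X,Y) - H(X)

H(X,Y) = -Σ_{x,y} P(x,y) log₂ P(x,y). Per-cell terms -P(x,y)·log₂P(x,y):
  X=0: 0.3453, 0.0000, 0.0000, 0.0000
  X=1: 0.5164, 0.4438, 0.1717, 0.0000
  X=2: 0.0000, 0.0000, 0.5305, 0.1717
  (cells with P = 0 contribute 0)
Sum of the 12 terms: H(X,Y) = 2.1794 bits

Marginal of X (row sums):
  P(X=0) = 3/28 + 0 + 0 + 0 = 3/28
  P(X=1) = 2/7 + 5/28 + 1/28 + 0 = 1/2
  P(X=2) = 0 + 0 + 5/14 + 1/28 = 11/28
H(X) = -[(3/28)·log₂(3/28) + (1/2)·log₂(1/2) + (11/28)·log₂(11/28)]
  = 0.3453 + 0.5000 + 0.5295 = 1.3748 bits

H(Y|X) = H(X,Y) - H(X) = 2.1794 - 1.3748 = 0.8046 bits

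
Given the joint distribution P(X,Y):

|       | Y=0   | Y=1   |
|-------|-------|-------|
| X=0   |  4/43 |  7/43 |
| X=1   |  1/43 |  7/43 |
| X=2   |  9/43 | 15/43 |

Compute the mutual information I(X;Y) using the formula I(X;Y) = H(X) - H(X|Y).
0.0346 bits

I(X;Y) = H(X) - H(X|Y)

Marginal of X (row sums):
  P(X=0) = 4/43 + 7/43 = 11/43
  P(X=1) = 1/43 + 7/43 = 8/43
  P(X=2) = 9/43 + 15/43 = 24/43
H(X) = -[(11/43)·log₂(11/43) + (8/43)·log₂(8/43) + (24/43)·log₂(24/43)]
  = 0.50314336 + 0.45139809 + 0.46956405 = 1.4241055 bits

Marginal of Y (column sums):
  P(Y=0) = 4/43 + 1/43 + 9/43 = 14/43
  P(Y=1) = 7/43 + 7/43 + 15/43 = 29/43
H(X|Y) = Σ_y P(y)·H(X|Y=y):
  Y=0: P(Y=0) = 14/43, P(X|Y=0) = (2/7, 1/14, 9/14) → H(X|Y=0) = 1.19811742
  Y=1: P(Y=1) = 29/43, P(X|Y=1) = (7/29, 7/29, 15/29) → H(X|Y=1) = 1.48190072
H(X|Y) = (14/43)·1.19811742 + (29/43)·1.48190072 = 1.3895062 bits

I(X;Y) = H(X) - H(X|Y) = 1.4241055 - 1.3895062 = 0.0346 bits

Cross-check via I(X;Y) = H(X) + H(Y) - H(X,Y): computing H(Y) from the column sums and H(X,Y) from the 6 cells in the same way gives H(Y) = 0.9103481 bits and H(X,Y) = 2.2998542 bits, so
I(X;Y) = 1.4241055 + 0.9103481 - 2.2998542 = 0.0346 bits ✓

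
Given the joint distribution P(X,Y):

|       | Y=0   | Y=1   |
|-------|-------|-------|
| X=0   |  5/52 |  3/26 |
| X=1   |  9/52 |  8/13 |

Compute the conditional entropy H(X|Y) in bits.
0.7130 bits

H(X|Y) = H(X,Y) - H(Y)

H(X,Y) = -Σ_{x,y} P(x,y) log₂ P(x,y). Per-cell terms -P(x,y)·log₂P(x,y):
  X=0: 0.32486, 0.35948
  X=1: 0.43797, 0.43104
Sum of the 4 terms: H(X,Y) = 1.55335 bits

Marginal of Y (column sums):
  P(Y=0) = 5/52 + 9/52 = 7/26
  P(Y=1) = 3/26 + 8/13 = 19/26
H(Y) = -[(7/26)·log₂(7/26) + (19/26)·log₂(19/26)]
  = 0.50968 + 0.33068 = 0.84036 bits

H(X|Y) = H(X,Y) - H(Y) = 1.55335 - 0.84036 = 0.7130 bits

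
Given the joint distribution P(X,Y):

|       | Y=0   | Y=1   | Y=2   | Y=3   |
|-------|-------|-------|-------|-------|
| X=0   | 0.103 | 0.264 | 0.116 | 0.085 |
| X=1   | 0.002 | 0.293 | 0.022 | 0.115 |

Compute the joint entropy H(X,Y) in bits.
2.5246 bits

H(X,Y) = -Σ_{x,y} P(x,y) log₂ P(x,y). Per-cell terms -P(x,y)·log₂P(x,y):
  X=0: 0.33777, 0.50725, 0.36051, 0.30229
  X=1: 0.01793, 0.51891, 0.12114, 0.35883
Sum of the 8 terms: H(X,Y) = 2.5246 bits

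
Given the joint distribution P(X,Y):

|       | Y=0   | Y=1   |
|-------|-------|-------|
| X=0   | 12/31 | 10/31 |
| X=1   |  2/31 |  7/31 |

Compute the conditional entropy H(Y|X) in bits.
0.9273 bits

H(Y|X) = H(X,Y) - H(X)

H(X,Y) = -Σ_{x,y} P(x,y) log₂ P(x,y). Per-cell terms -P(x,y)·log₂P(x,y):
  X=0: 0.5300, 0.5265
  X=1: 0.2551, 0.4848
Sum of the 4 terms: H(X,Y) = 1.7964 bits

Marginal of X (row sums):
  P(X=0) = 12/31 + 10/31 = 22/31
  P(X=1) = 2/31 + 7/31 = 9/31
H(X) = -[(22/31)·log₂(22/31) + (9/31)·log₂(9/31)]
  = 0.3511 + 0.5180 = 0.8691 bits

H(Y|X) = H(X,Y) - H(X) = 1.7964 - 0.8691 = 0.9273 bits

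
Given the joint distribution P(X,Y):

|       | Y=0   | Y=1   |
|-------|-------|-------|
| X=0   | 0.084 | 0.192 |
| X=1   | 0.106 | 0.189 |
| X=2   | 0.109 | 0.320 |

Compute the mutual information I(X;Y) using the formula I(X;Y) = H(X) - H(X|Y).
0.0067 bits

I(X;Y) = H(X) - H(X|Y)

Marginal of X (row sums):
  P(X=0) = 0.084 + 0.192 = 0.276
  P(X=1) = 0.106 + 0.189 = 0.295
  P(X=2) = 0.109 + 0.320 = 0.429
H(X) = -[0.276·log₂(0.276) + 0.295·log₂(0.295) + 0.429·log₂(0.429)]
  = 0.51260 + 0.51956 + 0.52379 = 1.55595 bits

Marginal of Y (column sums):
  P(Y=0) = 0.084 + 0.106 + 0.109 = 0.299
  P(Y=1) = 0.192 + 0.189 + 0.320 = 0.701
H(X|Y) = Σ_y P(y)·H(X|Y=y):
  Y=0: P(Y=0) = 0.299, P(X|Y=0) = (84/299, 106/299, 109/299) → H(X|Y=0) = 1.57569
  Y=1: P(Y=1) = 0.701, P(X|Y=1) = (192/701, 189/701, 320/701) → H(X|Y=1) = 1.53802
H(X|Y) = 0.299·1.57569 + 0.701·1.53802 = 1.54928 bits

I(X;Y) = H(X) - H(X|Y) = 1.55595 - 1.54928 = 0.0067 bits

Cross-check via I(X;Y) = H(X) + H(Y) - H(X,Y): computing H(Y) from the column sums and H(X,Y) from the 6 cells in the same way gives H(Y) = 0.88007 bits and H(X,Y) = 2.42934 bits, so
I(X;Y) = 1.55595 + 0.88007 - 2.42934 = 0.0067 bits ✓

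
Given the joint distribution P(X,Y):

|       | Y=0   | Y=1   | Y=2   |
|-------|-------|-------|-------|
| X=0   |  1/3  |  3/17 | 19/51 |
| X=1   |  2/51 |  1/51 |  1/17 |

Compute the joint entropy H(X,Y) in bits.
2.0355 bits

H(X,Y) = -Σ_{x,y} P(x,y) log₂ P(x,y). Per-cell terms -P(x,y)·log₂P(x,y):
  X=0: 0.52832, 0.44162, 0.53070
  X=1: 0.18323, 0.11122, 0.24044
Sum of the 6 terms: H(X,Y) = 2.0355 bits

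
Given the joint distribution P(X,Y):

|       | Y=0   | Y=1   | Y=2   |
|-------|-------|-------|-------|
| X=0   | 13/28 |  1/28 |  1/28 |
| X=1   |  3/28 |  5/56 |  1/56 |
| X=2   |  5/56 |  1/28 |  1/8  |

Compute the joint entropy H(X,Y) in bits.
2.4754 bits

H(X,Y) = -Σ_{x,y} P(x,y) log₂ P(x,y). Per-cell terms -P(x,y)·log₂P(x,y):
  X=0: 0.5139, 0.1717, 0.1717
  X=1: 0.3453, 0.3112, 0.1037
  X=2: 0.3112, 0.1717, 0.3750
Sum of the 9 terms: H(X,Y) = 2.4754 bits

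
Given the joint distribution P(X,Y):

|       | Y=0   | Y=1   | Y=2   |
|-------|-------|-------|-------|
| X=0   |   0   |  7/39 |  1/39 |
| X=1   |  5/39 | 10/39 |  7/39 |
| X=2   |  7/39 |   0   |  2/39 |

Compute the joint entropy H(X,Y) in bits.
2.5730 bits

H(X,Y) = -Σ_{x,y} P(x,y) log₂ P(x,y). Per-cell terms -P(x,y)·log₂P(x,y):
  X=0: 0.00000, 0.44478, 0.13552
  X=1: 0.37993, 0.50345, 0.44478
  X=2: 0.44478, 0.00000, 0.21976
  (cells with P = 0 contribute 0)
Sum of the 9 terms: H(X,Y) = 2.5730 bits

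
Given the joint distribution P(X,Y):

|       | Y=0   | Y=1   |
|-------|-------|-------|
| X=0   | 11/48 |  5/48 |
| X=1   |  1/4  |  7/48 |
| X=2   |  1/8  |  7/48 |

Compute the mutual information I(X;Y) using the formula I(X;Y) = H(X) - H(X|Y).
0.0243 bits

I(X;Y) = H(X) - H(X|Y)

Marginal of X (row sums):
  P(X=0) = 11/48 + 5/48 = 1/3
  P(X=1) = 1/4 + 7/48 = 19/48
  P(X=2) = 1/8 + 7/48 = 13/48
H(X) = -[(1/3)·log₂(1/3) + (19/48)·log₂(19/48) + (13/48)·log₂(13/48)]
  = 0.528321 + 0.529243 + 0.510392 = 1.56796 bits

Marginal of Y (column sums):
  P(Y=0) = 11/48 + 1/4 + 1/8 = 29/48
  P(Y=1) = 5/48 + 7/48 + 7/48 = 19/48
H(X|Y) = Σ_y P(y)·H(X|Y=y):
  Y=0: P(Y=0) = 29/48, P(X|Y=0) = (11/29, 12/29, 6/29) → H(X|Y=0) = 1.527530
  Y=1: P(Y=1) = 19/48, P(X|Y=1) = (5/19, 7/19, 7/19) → H(X|Y=1) = 1.568316
H(X|Y) = (29/48)·1.527530 + (19/48)·1.568316 = 1.54367 bits

I(X;Y) = H(X) - H(X|Y) = 1.56796 - 1.54367 = 0.0243 bits

Cross-check via I(X;Y) = H(X) + H(Y) - H(X,Y): computing H(Y) from the column sums and H(X,Y) from the 6 cells in the same way gives H(Y) = 0.96846 bits and H(X,Y) = 2.51214 bits, so
I(X;Y) = 1.56796 + 0.96846 - 2.51214 = 0.0243 bits ✓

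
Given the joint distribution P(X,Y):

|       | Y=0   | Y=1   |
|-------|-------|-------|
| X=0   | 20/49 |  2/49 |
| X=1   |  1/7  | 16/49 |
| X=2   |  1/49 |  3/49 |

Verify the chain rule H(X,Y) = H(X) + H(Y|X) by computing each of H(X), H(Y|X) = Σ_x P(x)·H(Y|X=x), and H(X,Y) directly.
H(X) = 1.3259 bits, H(Y|X) = 0.6797 bits, H(X,Y) = 2.0056 bits

Marginal of X (row sums):
  P(X=0) = 20/49 + 2/49 = 22/49
  P(X=1) = 1/7 + 16/49 = 23/49
  P(X=2) = 1/49 + 3/49 = 4/49
H(X) = -[(22/49)·log₂(22/49) + (23/49)·log₂(23/49) + (4/49)·log₂(4/49)]
  = 0.518696 + 0.512171 + 0.295078 = 1.3259 bits

H(Y|X) = Σ_x P(x)·H(Y|X=x):
  X=0: P(X=0) = 22/49, P(Y|X=0) = (10/11, 1/11) → H(Y|X=0) = 0.439497
  X=1: P(X=1) = 23/49, P(Y|X=1) = (7/23, 16/23) → H(Y|X=1) = 0.886541
  X=2: P(X=2) = 4/49, P(Y|X=2) = (1/4, 3/4) → H(Y|X=2) = 0.811278
H(Y|X) = (22/49)·0.439497 + (23/49)·0.886541 + (4/49)·0.811278 = 0.6797 bits

H(X,Y) = -Σ_{x,y} P(x,y) log₂ P(x,y). Per-cell terms -P(x,y)·log₂P(x,y):
  X=0: 0.527666, 0.188356
  X=1: 0.401051, 0.527252
  X=2: 0.114586, 0.246719
Sum of the 6 terms: H(X,Y) = 2.0056 bits

Chain rule check:
  H(X) + H(Y|X) = 1.3259 + 0.6797 = 2.0056 bits
  H(X,Y) = 2.0056 bits
✓ Chain rule verified.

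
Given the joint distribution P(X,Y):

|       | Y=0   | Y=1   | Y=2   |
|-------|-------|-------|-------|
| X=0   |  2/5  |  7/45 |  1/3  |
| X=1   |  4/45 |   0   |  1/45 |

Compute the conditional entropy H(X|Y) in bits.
0.4543 bits

H(X|Y) = H(X,Y) - H(Y)

H(X,Y) = -Σ_{x,y} P(x,y) log₂ P(x,y). Per-cell terms -P(x,y)·log₂P(x,y):
  X=0: 0.52877, 0.41759, 0.52832
  X=1: 0.31039, 0.00000, 0.12204
  (cells with P = 0 contribute 0)
Sum of the 6 terms: H(X,Y) = 1.9071 bits

Marginal of Y (column sums):
  P(Y=0) = 2/5 + 4/45 = 22/45
  P(Y=1) = 7/45 + 0 = 7/45
  P(Y=2) = 1/3 + 1/45 = 16/45
H(Y) = -[(22/45)·log₂(22/45) + (7/45)·log₂(7/45) + (16/45)·log₂(16/45)]
  = 0.50474 + 0.41759 + 0.53044 = 1.4528 bits

H(X|Y) = H(X,Y) - H(Y) = 1.9071 - 1.4528 = 0.4543 bits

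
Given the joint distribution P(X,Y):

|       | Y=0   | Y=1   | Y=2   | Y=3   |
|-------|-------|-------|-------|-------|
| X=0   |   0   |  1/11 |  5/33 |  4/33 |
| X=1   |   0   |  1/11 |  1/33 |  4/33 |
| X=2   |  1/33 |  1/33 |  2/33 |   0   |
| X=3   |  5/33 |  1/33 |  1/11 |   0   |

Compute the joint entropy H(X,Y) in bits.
3.3631 bits

H(X,Y) = -Σ_{x,y} P(x,y) log₂ P(x,y). Per-cell terms -P(x,y)·log₂P(x,y):
  X=0: 0.000000, 0.314494, 0.412495, 0.369017
  X=1: 0.000000, 0.314494, 0.152860, 0.369017
  X=2: 0.152860, 0.152860, 0.245115, 0.000000
  X=3: 0.412495, 0.152860, 0.314494, 0.000000
  (cells with P = 0 contribute 0)
Sum of the 16 terms: H(X,Y) = 3.3631 bits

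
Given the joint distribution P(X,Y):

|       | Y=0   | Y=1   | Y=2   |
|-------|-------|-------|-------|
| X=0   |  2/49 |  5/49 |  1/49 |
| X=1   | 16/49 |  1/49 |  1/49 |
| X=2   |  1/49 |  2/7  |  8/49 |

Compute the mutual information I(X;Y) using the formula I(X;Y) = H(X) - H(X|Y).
0.5421 bits

I(X;Y) = H(X) - H(X|Y)

Marginal of X (row sums):
  P(X=0) = 2/49 + 5/49 + 1/49 = 8/49
  P(X=1) = 16/49 + 1/49 + 1/49 = 18/49
  P(X=2) = 1/49 + 2/7 + 8/49 = 23/49
H(X) = -[(8/49)·log₂(8/49) + (18/49)·log₂(18/49) + (23/49)·log₂(23/49)]
  = 0.42689 + 0.53074 + 0.51217 = 1.46980 bits

Marginal of Y (column sums):
  P(Y=0) = 2/49 + 16/49 + 1/49 = 19/49
  P(Y=1) = 5/49 + 1/49 + 2/7 = 20/49
  P(Y=2) = 1/49 + 1/49 + 8/49 = 10/49
H(X|Y) = Σ_y P(y)·H(X|Y=y):
  Y=0: P(Y=0) = 19/49, P(X|Y=0) = (2/19, 16/19, 1/19) → H(X|Y=0) = 0.77424
  Y=1: P(Y=1) = 20/49, P(X|Y=1) = (1/4, 1/20, 7/10) → H(X|Y=1) = 1.07630
  Y=2: P(Y=2) = 10/49, P(X|Y=2) = (1/10, 1/10, 4/5) → H(X|Y=2) = 0.92193
H(X|Y) = (19/49)·0.77424 + (20/49)·1.07630 + (10/49)·0.92193 = 0.92767 bits

I(X;Y) = H(X) - H(X|Y) = 1.46980 - 0.92767 = 0.5421 bits

Cross-check via I(X;Y) = H(X) + H(Y) - H(X,Y): computing H(Y) from the column sums and H(X,Y) from the 9 cells in the same way gives H(Y) = 1.52556 bits and H(X,Y) = 2.45323 bits, so
I(X;Y) = 1.46980 + 1.52556 - 2.45323 = 0.5421 bits ✓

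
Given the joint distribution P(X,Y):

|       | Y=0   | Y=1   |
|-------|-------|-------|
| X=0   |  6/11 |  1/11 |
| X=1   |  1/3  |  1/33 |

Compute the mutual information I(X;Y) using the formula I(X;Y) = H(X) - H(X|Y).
0.0058 bits

I(X;Y) = H(X) - H(X|Y)

Marginal of X (row sums):
  P(X=0) = 6/11 + 1/11 = 7/11
  P(X=1) = 1/3 + 1/33 = 4/11
H(X) = -[(7/11)·log₂(7/11) + (4/11)·log₂(4/11)]
  = 0.41496 + 0.53070 = 0.94566 bits

Marginal of Y (column sums):
  P(Y=0) = 6/11 + 1/3 = 29/33
  P(Y=1) = 1/11 + 1/33 = 4/33
H(X|Y) = Σ_y P(y)·H(X|Y=y):
  Y=0: P(Y=0) = 29/33, P(X|Y=0) = (18/29, 11/29) → H(X|Y=0) = 0.95755
  Y=1: P(Y=1) = 4/33, P(X|Y=1) = (3/4, 1/4) → H(X|Y=1) = 0.81128
H(X|Y) = (29/33)·0.95755 + (4/33)·0.81128 = 0.93982 bits

I(X;Y) = H(X) - H(X|Y) = 0.94566 - 0.93982 = 0.0058 bits

Cross-check via I(X;Y) = H(X) + H(Y) - H(X,Y): computing H(Y) from the column sums and H(X,Y) from the 4 cells in the same way gives H(Y) = 0.53284 bits and H(X,Y) = 1.47266 bits, so
I(X;Y) = 0.94566 + 0.53284 - 1.47266 = 0.0058 bits ✓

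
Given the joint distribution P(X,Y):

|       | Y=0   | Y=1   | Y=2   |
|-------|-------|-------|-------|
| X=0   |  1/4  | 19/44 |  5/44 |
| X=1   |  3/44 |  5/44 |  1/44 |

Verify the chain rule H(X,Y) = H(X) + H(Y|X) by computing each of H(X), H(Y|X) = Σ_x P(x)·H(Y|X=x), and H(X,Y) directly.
H(X) = 0.7309 bits, H(Y|X) = 1.3935 bits, H(X,Y) = 2.1245 bits

Marginal of X (row sums):
  P(X=0) = 1/4 + 19/44 + 5/44 = 35/44
  P(X=1) = 3/44 + 5/44 + 1/44 = 9/44
H(X) = -[(35/44)·log₂(35/44) + (9/44)·log₂(9/44)]
  = 0.26262 + 0.46831 = 0.7309 bits

H(Y|X) = Σ_x P(x)·H(Y|X=x):
  X=0: P(X=0) = 35/44, P(Y|X=0) = (11/35, 19/35, 1/7) → H(Y|X=0) = 1.40431
  X=1: P(X=1) = 9/44, P(Y|X=1) = (1/3, 5/9, 1/9) → H(Y|X=1) = 1.35164
H(Y|X) = (35/44)·1.40431 + (9/44)·1.35164 = 1.3935 bits

H(X,Y) = -Σ_{x,y} P(x,y) log₂ P(x,y). Per-cell terms -P(x,y)·log₂P(x,y):
  X=0: 0.50000, 0.52315, 0.35653
  X=1: 0.26417, 0.35653, 0.12408
Sum of the 6 terms: H(X,Y) = 2.1245 bits

Chain rule check:
  H(X) + H(Y|X) = 0.7309 + 1.3935 = 2.1244 bits
  H(X,Y) = 2.1245 bits
✓ Chain rule verified (Δ = 0.0001 is 4-dp rounding noise: each of the three values was rounded independently).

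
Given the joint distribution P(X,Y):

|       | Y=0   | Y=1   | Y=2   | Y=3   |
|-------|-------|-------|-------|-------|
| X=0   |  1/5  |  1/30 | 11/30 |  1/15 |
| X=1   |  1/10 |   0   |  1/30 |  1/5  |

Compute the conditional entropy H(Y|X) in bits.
1.4610 bits

H(Y|X) = H(X,Y) - H(X)

H(X,Y) = -Σ_{x,y} P(x,y) log₂ P(x,y). Per-cell terms -P(x,y)·log₂P(x,y):
  X=0: 0.46439, 0.16356, 0.53073, 0.26046
  X=1: 0.33219, 0.00000, 0.16356, 0.46439
  (cells with P = 0 contribute 0)
Sum of the 8 terms: H(X,Y) = 2.3793 bits

Marginal of X (row sums):
  P(X=0) = 1/5 + 1/30 + 11/30 + 1/15 = 2/3
  P(X=1) = 1/10 + 0 + 1/30 + 1/5 = 1/3
H(X) = -[(2/3)·log₂(2/3) + (1/3)·log₂(1/3)]
  = 0.38998 + 0.52832 = 0.9183 bits

H(Y|X) = H(X,Y) - H(X) = 2.3793 - 0.9183 = 1.4610 bits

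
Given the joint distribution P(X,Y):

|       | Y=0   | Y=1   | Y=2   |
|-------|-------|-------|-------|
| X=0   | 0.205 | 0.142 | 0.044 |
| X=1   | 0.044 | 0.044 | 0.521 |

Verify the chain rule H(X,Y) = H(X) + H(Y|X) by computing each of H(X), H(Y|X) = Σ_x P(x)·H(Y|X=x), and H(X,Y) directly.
H(X) = 0.9654 bits, H(Y|X) = 0.9880 bits, H(X,Y) = 1.9535 bits

Marginal of X (row sums):
  P(X=0) = 0.205 + 0.142 + 0.044 = 0.391
  P(X=1) = 0.044 + 0.044 + 0.521 = 0.609
H(X) = -[0.391·log₂(0.391) + 0.609·log₂(0.609)]
  = 0.52971 + 0.43573 = 0.9654 bits

H(Y|X) = Σ_x P(x)·H(Y|X=x):
  X=0: P(X=0) = 0.391, P(Y|X=0) = (205/391, 142/391, 44/391) → H(Y|X=0) = 1.37375
  X=1: P(X=1) = 0.609, P(Y|X=1) = (44/609, 44/609, 521/609) → H(Y|X=1) = 0.74040
H(Y|X) = 0.391·1.37375 + 0.609·0.74040 = 0.9880 bits

H(X,Y) = -Σ_{x,y} P(x,y) log₂ P(x,y). Per-cell terms -P(x,y)·log₂P(x,y):
  X=0: 0.46869, 0.39988, 0.19828
  X=1: 0.19828, 0.19828, 0.49008
Sum of the 6 terms: H(X,Y) = 1.9535 bits

Chain rule check:
  H(X) + H(Y|X) = 0.9654 + 0.9880 = 1.9534 bits
  H(X,Y) = 1.9535 bits
✓ Chain rule verified (Δ = 0.0001 is 4-dp rounding noise: each of the three values was rounded independently).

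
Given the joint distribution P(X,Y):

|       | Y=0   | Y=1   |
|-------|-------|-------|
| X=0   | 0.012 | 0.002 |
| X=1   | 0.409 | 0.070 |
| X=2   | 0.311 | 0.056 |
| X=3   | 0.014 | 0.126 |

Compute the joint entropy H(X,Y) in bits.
2.1103 bits

H(X,Y) = -Σ_{x,y} P(x,y) log₂ P(x,y). Per-cell terms -P(x,y)·log₂P(x,y):
  X=0: 0.0766, 0.0179
  X=1: 0.5275, 0.2686
  X=2: 0.5240, 0.2329
  X=3: 0.0862, 0.3766
Sum of the 8 terms: H(X,Y) = 2.1103 bits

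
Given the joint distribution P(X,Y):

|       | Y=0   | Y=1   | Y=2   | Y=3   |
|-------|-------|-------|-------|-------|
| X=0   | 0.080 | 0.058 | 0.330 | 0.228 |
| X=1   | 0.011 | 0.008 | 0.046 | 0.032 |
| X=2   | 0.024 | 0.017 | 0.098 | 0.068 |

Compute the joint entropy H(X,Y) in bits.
2.8556 bits

H(X,Y) = -Σ_{x,y} P(x,y) log₂ P(x,y). Per-cell terms -P(x,y)·log₂P(x,y):
  X=0: 0.29151, 0.23825, 0.52782, 0.48630
  X=1: 0.07157, 0.05573, 0.20434, 0.15891
  X=2: 0.12914, 0.09993, 0.32841, 0.26373
Sum of the 12 terms: H(X,Y) = 2.8556 bits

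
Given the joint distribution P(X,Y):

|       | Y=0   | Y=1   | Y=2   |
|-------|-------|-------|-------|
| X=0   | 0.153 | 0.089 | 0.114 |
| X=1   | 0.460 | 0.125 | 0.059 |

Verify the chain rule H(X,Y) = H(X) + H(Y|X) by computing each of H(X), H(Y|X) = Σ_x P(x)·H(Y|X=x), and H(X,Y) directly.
H(X) = 0.9393 bits, H(Y|X) = 1.2741 bits, H(X,Y) = 2.2134 bits

Marginal of X (row sums):
  P(X=0) = 0.153 + 0.089 + 0.114 = 0.356
  P(X=1) = 0.460 + 0.125 + 0.059 = 0.644
H(X) = -[0.356·log₂(0.356) + 0.644·log₂(0.644)]
  = 0.53046 + 0.40885 = 0.9393 bits

H(Y|X) = Σ_x P(x)·H(Y|X=x):
  X=0: P(X=0) = 0.356, P(Y|X=0) = (153/356, 1/4, 57/178) → H(Y|X=0) = 1.54969
  X=1: P(X=1) = 0.644, P(Y|X=1) = (5/7, 125/644, 59/644) → H(Y|X=1) = 1.12172
H(Y|X) = 0.356·1.54969 + 0.644·1.12172 = 1.2741 bits

H(X,Y) = -Σ_{x,y} P(x,y) log₂ P(x,y). Per-cell terms -P(x,y)·log₂P(x,y):
  X=0: 0.41438, 0.31061, 0.35715
  X=1: 0.51534, 0.37500, 0.24091
Sum of the 6 terms: H(X,Y) = 2.2134 bits

Chain rule check:
  H(X) + H(Y|X) = 0.9393 + 1.2741 = 2.2134 bits
  H(X,Y) = 2.2134 bits
✓ Chain rule verified.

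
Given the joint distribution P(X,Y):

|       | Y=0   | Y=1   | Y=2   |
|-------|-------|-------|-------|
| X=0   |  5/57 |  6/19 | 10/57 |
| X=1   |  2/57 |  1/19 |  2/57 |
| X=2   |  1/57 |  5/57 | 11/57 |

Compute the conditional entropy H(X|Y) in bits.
1.2622 bits

H(X|Y) = H(X,Y) - H(Y)

H(X,Y) = -Σ_{x,y} P(x,y) log₂ P(x,y). Per-cell terms -P(x,y)·log₂P(x,y):
  X=0: 0.3080, 0.5251, 0.4405
  X=1: 0.1696, 0.2236, 0.1696
  X=2: 0.1023, 0.3080, 0.4580
Sum of the 9 terms: H(X,Y) = 2.7047 bits

Marginal of Y (column sums):
  P(Y=0) = 5/57 + 2/57 + 1/57 = 8/57
  P(Y=1) = 6/19 + 1/19 + 5/57 = 26/57
  P(Y=2) = 10/57 + 2/57 + 11/57 = 23/57
H(Y) = -[(8/57)·log₂(8/57) + (26/57)·log₂(26/57) + (23/57)·log₂(23/57)]
  = 0.3976 + 0.5166 + 0.5283 = 1.4425 bits

H(X|Y) = H(X,Y) - H(Y) = 2.7047 - 1.4425 = 1.2622 bits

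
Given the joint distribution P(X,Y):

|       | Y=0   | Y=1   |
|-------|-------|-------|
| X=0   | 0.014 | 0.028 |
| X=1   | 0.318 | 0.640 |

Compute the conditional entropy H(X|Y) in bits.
0.2514 bits

H(X|Y) = H(X,Y) - H(Y)

H(X,Y) = -Σ_{x,y} P(x,y) log₂ P(x,y). Per-cell terms -P(x,y)·log₂P(x,y):
  X=0: 0.0862180, 0.1444360
  X=1: 0.5256226, 0.4120680
Sum of the 4 terms: H(X,Y) = 1.168345 bits

Marginal of Y (column sums):
  P(Y=0) = 0.014 + 0.318 = 0.332
  P(Y=1) = 0.028 + 0.640 = 0.668
H(Y) = -[0.332·log₂(0.332) + 0.668·log₂(0.668)]
  = 0.5281273 + 0.3888294 = 0.916957 bits

H(X|Y) = H(X,Y) - H(Y) = 1.168345 - 0.916957 = 0.2514 bits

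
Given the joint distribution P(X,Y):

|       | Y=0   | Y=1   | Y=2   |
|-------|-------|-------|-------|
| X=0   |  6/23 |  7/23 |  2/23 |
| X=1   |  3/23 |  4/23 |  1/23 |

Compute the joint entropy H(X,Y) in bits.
2.3533 bits

H(X,Y) = -Σ_{x,y} P(x,y) log₂ P(x,y). Per-cell terms -P(x,y)·log₂P(x,y):
  X=0: 0.5057, 0.5223, 0.3064
  X=1: 0.3833, 0.4389, 0.1967
Sum of the 6 terms: H(X,Y) = 2.3533 bits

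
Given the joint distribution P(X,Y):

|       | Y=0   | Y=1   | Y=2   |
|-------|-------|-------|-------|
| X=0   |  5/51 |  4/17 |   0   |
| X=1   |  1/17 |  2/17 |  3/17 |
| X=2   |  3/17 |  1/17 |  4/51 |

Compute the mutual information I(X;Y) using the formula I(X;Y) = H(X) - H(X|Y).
0.3064 bits

I(X;Y) = H(X) - H(X|Y)

Marginal of X (row sums):
  P(X=0) = 5/51 + 4/17 + 0 = 1/3
  P(X=1) = 1/17 + 2/17 + 3/17 = 6/17
  P(X=2) = 3/17 + 1/17 + 4/51 = 16/51
H(X) = -[(1/3)·log₂(1/3) + (6/17)·log₂(6/17) + (16/51)·log₂(16/51)]
  = 0.5283 + 0.5303 + 0.5247 = 1.5833 bits

Marginal of Y (column sums):
  P(Y=0) = 5/51 + 1/17 + 3/17 = 1/3
  P(Y=1) = 4/17 + 2/17 + 1/17 = 7/17
  P(Y=2) = 0 + 3/17 + 4/51 = 13/51
H(X|Y) = Σ_y P(y)·H(X|Y=y):
  Y=0: P(Y=0) = 1/3, P(X|Y=0) = (5/17, 3/17, 9/17) → H(X|Y=0) = 1.4466
  Y=1: P(Y=1) = 7/17, P(X|Y=1) = (4/7, 2/7, 1/7) → H(X|Y=1) = 1.3788
  Y=2: P(Y=2) = 13/51, P(X|Y=2) = (0, 9/13, 4/13) → H(X|Y=2) = 0.8905
H(X|Y) = (1/3)·1.4466 + (7/17)·1.3788 + (13/51)·0.8905 = 1.2769 bits

I(X;Y) = H(X) - H(X|Y) = 1.5833 - 1.2769 = 0.3064 bits

Cross-check via I(X;Y) = H(X) + H(Y) - H(X,Y): computing H(Y) from the column sums and H(X,Y) from the 9 cells in the same way gives H(Y) = 1.5581 bits and H(X,Y) = 2.8350 bits, so
I(X;Y) = 1.5833 + 1.5581 - 2.8350 = 0.3064 bits ✓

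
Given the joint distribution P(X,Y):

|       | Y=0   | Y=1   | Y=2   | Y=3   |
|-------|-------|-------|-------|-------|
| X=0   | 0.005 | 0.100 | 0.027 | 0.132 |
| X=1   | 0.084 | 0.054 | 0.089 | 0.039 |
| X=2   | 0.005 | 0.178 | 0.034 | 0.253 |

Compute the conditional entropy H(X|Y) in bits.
1.2822 bits

H(X|Y) = H(X,Y) - H(Y)

H(X,Y) = -Σ_{x,y} P(x,y) log₂ P(x,y). Per-cell terms -P(x,y)·log₂P(x,y):
  X=0: 0.03822, 0.33219, 0.14069, 0.38562
  X=1: 0.30017, 0.22739, 0.31061, 0.18253
  X=2: 0.03822, 0.44323, 0.16586, 0.50165
Sum of the 12 terms: H(X,Y) = 3.0664 bits

Marginal of Y (column sums):
  P(Y=0) = 0.005 + 0.084 + 0.005 = 0.094
  P(Y=1) = 0.100 + 0.054 + 0.178 = 0.332
  P(Y=2) = 0.027 + 0.089 + 0.034 = 0.150
  P(Y=3) = 0.132 + 0.039 + 0.253 = 0.424
H(Y) = -[0.094·log₂(0.094) + 0.332·log₂(0.332) + 0.150·log₂(0.150) + 0.424·log₂(0.424)]
  = 0.32065 + 0.52813 + 0.41054 + 0.52485 = 1.7842 bits

H(X|Y) = H(X,Y) - H(Y) = 3.0664 - 1.7842 = 1.2822 bits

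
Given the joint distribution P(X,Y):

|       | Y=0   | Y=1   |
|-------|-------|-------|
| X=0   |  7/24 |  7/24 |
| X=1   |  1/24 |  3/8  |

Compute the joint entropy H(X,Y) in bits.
1.7586 bits

H(X,Y) = -Σ_{x,y} P(x,y) log₂ P(x,y). Per-cell terms -P(x,y)·log₂P(x,y):
  X=0: 0.5185, 0.5185
  X=1: 0.1910, 0.5306
Sum of the 4 terms: H(X,Y) = 1.7586 bits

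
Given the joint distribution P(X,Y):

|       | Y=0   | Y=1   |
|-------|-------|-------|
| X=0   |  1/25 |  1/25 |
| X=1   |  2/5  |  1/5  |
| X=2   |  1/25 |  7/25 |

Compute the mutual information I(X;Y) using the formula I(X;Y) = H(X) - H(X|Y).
0.1939 bits

I(X;Y) = H(X) - H(X|Y)

Marginal of X (row sums):
  P(X=0) = 1/25 + 1/25 = 2/25
  P(X=1) = 2/5 + 1/5 = 3/5
  P(X=2) = 1/25 + 7/25 = 8/25
H(X) = -[(2/25)·log₂(2/25) + (3/5)·log₂(3/5) + (8/25)·log₂(8/25)]
  = 0.2915 + 0.4422 + 0.5260 = 1.2597 bits

Marginal of Y (column sums):
  P(Y=0) = 1/25 + 2/5 + 1/25 = 12/25
  P(Y=1) = 1/25 + 1/5 + 7/25 = 13/25
H(X|Y) = Σ_y P(y)·H(X|Y=y):
  Y=0: P(Y=0) = 12/25, P(X|Y=0) = (1/12, 5/6, 1/12) → H(X|Y=0) = 0.8167
  Y=1: P(Y=1) = 13/25, P(X|Y=1) = (1/13, 5/13, 7/13) → H(X|Y=1) = 1.2957
H(X|Y) = (12/25)·0.8167 + (13/25)·1.2957 = 1.0658 bits

I(X;Y) = H(X) - H(X|Y) = 1.2597 - 1.0658 = 0.1939 bits

Cross-check via I(X;Y) = H(X) + H(Y) - H(X,Y): computing H(Y) from the column sums and H(X,Y) from the 6 cells in the same way gives H(Y) = 0.9988 bits and H(X,Y) = 2.0646 bits, so
I(X;Y) = 1.2597 + 0.9988 - 2.0646 = 0.1939 bits ✓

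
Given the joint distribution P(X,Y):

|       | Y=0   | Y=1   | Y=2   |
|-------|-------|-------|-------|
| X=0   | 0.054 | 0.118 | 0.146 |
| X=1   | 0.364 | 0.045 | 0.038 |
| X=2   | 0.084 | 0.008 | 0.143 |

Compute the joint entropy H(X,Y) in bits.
2.6649 bits

H(X,Y) = -Σ_{x,y} P(x,y) log₂ P(x,y). Per-cell terms -P(x,y)·log₂P(x,y):
  X=0: 0.2274, 0.3638, 0.4053
  X=1: 0.5307, 0.2013, 0.1793
  X=2: 0.3002, 0.0557, 0.4012
Sum of the 9 terms: H(X,Y) = 2.6649 bits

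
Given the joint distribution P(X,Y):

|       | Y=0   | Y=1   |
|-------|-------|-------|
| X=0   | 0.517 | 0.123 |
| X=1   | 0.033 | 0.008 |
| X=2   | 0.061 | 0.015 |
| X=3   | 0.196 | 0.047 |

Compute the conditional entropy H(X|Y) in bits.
1.3795 bits

H(X|Y) = H(X,Y) - H(Y)

H(X,Y) = -Σ_{x,y} P(x,y) log₂ P(x,y). Per-cell terms -P(x,y)·log₂P(x,y):
  X=0: 0.49206, 0.37186
  X=1: 0.16241, 0.05573
  X=2: 0.24614, 0.09088
  X=3: 0.46081, 0.20733
Sum of the 8 terms: H(X,Y) = 2.0872 bits

Marginal of Y (column sums):
  P(Y=0) = 0.517 + 0.033 + 0.061 + 0.196 = 0.807
  P(Y=1) = 0.123 + 0.008 + 0.015 + 0.047 = 0.193
H(Y) = -[0.807·log₂(0.807) + 0.193·log₂(0.193)]
  = 0.24965 + 0.45805 = 0.7077 bits

H(X|Y) = H(X,Y) - H(Y) = 2.0872 - 0.7077 = 1.3795 bits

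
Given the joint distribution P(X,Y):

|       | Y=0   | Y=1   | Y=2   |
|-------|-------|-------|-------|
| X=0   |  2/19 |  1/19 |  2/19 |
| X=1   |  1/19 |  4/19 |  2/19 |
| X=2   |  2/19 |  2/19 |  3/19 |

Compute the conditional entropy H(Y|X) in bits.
1.4820 bits

H(Y|X) = H(X,Y) - H(X)

H(X,Y) = -Σ_{x,y} P(x,y) log₂ P(x,y). Per-cell terms -P(x,y)·log₂P(x,y):
  X=0: 0.34189, 0.22358, 0.34189
  X=1: 0.22358, 0.47325, 0.34189
  X=2: 0.34189, 0.34189, 0.42047
Sum of the 9 terms: H(X,Y) = 3.0503 bits

Marginal of X (row sums):
  P(X=0) = 2/19 + 1/19 + 2/19 = 5/19
  P(X=1) = 1/19 + 4/19 + 2/19 = 7/19
  P(X=2) = 2/19 + 2/19 + 3/19 = 7/19
H(X) = -[(5/19)·log₂(5/19) + (7/19)·log₂(7/19) + (7/19)·log₂(7/19)]
  = 0.50684 + 0.53074 + 0.53074 = 1.5683 bits

H(Y|X) = H(X,Y) - H(X) = 3.0503 - 1.5683 = 1.4820 bits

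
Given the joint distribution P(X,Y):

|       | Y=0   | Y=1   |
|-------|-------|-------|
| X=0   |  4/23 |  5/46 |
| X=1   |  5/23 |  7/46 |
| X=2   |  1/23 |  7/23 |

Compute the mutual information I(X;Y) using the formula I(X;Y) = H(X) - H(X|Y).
0.1658 bits

I(X;Y) = H(X) - H(X|Y)

Marginal of X (row sums):
  P(X=0) = 4/23 + 5/46 = 13/46
  P(X=1) = 5/23 + 7/46 = 17/46
  P(X=2) = 1/23 + 7/23 = 8/23
H(X) = -[(13/46)·log₂(13/46) + (17/46)·log₂(17/46) + (8/23)·log₂(8/23)]
  = 0.51523 + 0.53073 + 0.52993 = 1.5759 bits

Marginal of Y (column sums):
  P(Y=0) = 4/23 + 5/23 + 1/23 = 10/23
  P(Y=1) = 5/46 + 7/46 + 7/23 = 13/23
H(X|Y) = Σ_y P(y)·H(X|Y=y):
  Y=0: P(Y=0) = 10/23, P(X|Y=0) = (2/5, 1/2, 1/10) → H(X|Y=0) = 1.36096
  Y=1: P(Y=1) = 13/23, P(X|Y=1) = (5/26, 7/26, 7/13) → H(X|Y=1) = 1.44797
H(X|Y) = (10/23)·1.36096 + (13/23)·1.44797 = 1.4101 bits

I(X;Y) = H(X) - H(X|Y) = 1.5759 - 1.4101 = 0.1658 bits

Cross-check via I(X;Y) = H(X) + H(Y) - H(X,Y): computing H(Y) from the column sums and H(X,Y) from the 6 cells in the same way gives H(Y) = 0.9877 bits and H(X,Y) = 2.3978 bits, so
I(X;Y) = 1.5759 + 0.9877 - 2.3978 = 0.1658 bits ✓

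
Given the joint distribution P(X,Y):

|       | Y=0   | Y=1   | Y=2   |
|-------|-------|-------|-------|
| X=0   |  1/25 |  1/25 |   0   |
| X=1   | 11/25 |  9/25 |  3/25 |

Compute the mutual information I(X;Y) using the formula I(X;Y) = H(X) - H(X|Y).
0.0159 bits

I(X;Y) = H(X) - H(X|Y)

Marginal of X (row sums):
  P(X=0) = 1/25 + 1/25 + 0 = 2/25
  P(X=1) = 11/25 + 9/25 + 3/25 = 23/25
H(X) = -[(2/25)·log₂(2/25) + (23/25)·log₂(23/25)]
  = 0.2915085 + 0.1106707 = 0.402179 bits

Marginal of Y (column sums):
  P(Y=0) = 1/25 + 11/25 = 12/25
  P(Y=1) = 1/25 + 9/25 = 2/5
  P(Y=2) = 0 + 3/25 = 3/25
H(X|Y) = Σ_y P(y)·H(X|Y=y):
  Y=0: P(Y=0) = 12/25, P(X|Y=0) = (1/12, 11/12) → H(X|Y=0) = 0.4138169
  Y=1: P(Y=1) = 2/5, P(X|Y=1) = (1/10, 9/10) → H(X|Y=1) = 0.4689956
  Y=2: P(Y=2) = 3/25, P(X|Y=2) = (0, 1) → H(X|Y=2) = 0.0000000
H(X|Y) = (12/25)·0.4138169 + (2/5)·0.4689956 + (3/25)·0.0000000 = 0.386230 bits

I(X;Y) = H(X) - H(X|Y) = 0.402179 - 0.386230 = 0.0159 bits

Cross-check via I(X;Y) = H(X) + H(Y) - H(X,Y): computing H(Y) from the column sums and H(X,Y) from the 6 cells in the same way gives H(Y) = 1.404107 bits and H(X,Y) = 1.790338 bits, so
I(X;Y) = 0.402179 + 1.404107 - 1.790338 = 0.0159 bits ✓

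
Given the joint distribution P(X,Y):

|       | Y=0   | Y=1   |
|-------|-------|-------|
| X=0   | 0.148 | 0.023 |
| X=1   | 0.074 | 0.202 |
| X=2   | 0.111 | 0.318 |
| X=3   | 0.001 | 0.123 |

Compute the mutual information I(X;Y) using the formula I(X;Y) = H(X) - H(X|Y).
0.2278 bits

I(X;Y) = H(X) - H(X|Y)

Marginal of X (row sums):
  P(X=0) = 0.148 + 0.023 = 0.171
  P(X=1) = 0.074 + 0.202 = 0.276
  P(X=2) = 0.111 + 0.318 = 0.429
  P(X=3) = 0.001 + 0.123 = 0.124
H(X) = -[0.171·log₂(0.171) + 0.276·log₂(0.276) + 0.429·log₂(0.429) + 0.124·log₂(0.124)]
  = 0.4357 + 0.5126 + 0.5238 + 0.3734 = 1.8455 bits

Marginal of Y (column sums):
  P(Y=0) = 0.148 + 0.074 + 0.111 + 0.001 = 0.334
  P(Y=1) = 0.023 + 0.202 + 0.318 + 0.123 = 0.666
H(X|Y) = Σ_y P(y)·H(X|Y=y):
  Y=0: P(Y=0) = 0.334, P(X|Y=0) = (74/167, 37/167, 111/334, 1/334) → H(X|Y=0) = 1.5553
  Y=1: P(Y=1) = 0.666, P(X|Y=1) = (23/666, 101/333, 53/111, 41/222) → H(X|Y=1) = 1.6490
H(X|Y) = 0.334·1.5553 + 0.666·1.6490 = 1.6177 bits

I(X;Y) = H(X) - H(X|Y) = 1.8455 - 1.6177 = 0.2278 bits

Cross-check via I(X;Y) = H(X) + H(Y) - H(X,Y): computing H(Y) from the column sums and H(X,Y) from the 8 cells in the same way gives H(Y) = 0.9190 bits and H(X,Y) = 2.5367 bits, so
I(X;Y) = 1.8455 + 0.9190 - 2.5367 = 0.2278 bits ✓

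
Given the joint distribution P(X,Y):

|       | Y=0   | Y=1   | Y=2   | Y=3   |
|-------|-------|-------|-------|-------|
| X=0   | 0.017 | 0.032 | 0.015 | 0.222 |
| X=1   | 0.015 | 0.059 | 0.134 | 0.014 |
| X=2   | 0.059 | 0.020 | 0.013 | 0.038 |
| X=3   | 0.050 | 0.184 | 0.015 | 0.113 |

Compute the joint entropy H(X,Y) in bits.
3.3646 bits

H(X,Y) = -Σ_{x,y} P(x,y) log₂ P(x,y). Per-cell terms -P(x,y)·log₂P(x,y):
  X=0: 0.099931, 0.158905, 0.090883, 0.482044
  X=1: 0.090883, 0.240905, 0.388559, 0.086218
  X=2: 0.240905, 0.112877, 0.081449, 0.179279
  X=3: 0.216096, 0.449369, 0.090883, 0.355453
Sum of the 16 terms: H(X,Y) = 3.3646 bits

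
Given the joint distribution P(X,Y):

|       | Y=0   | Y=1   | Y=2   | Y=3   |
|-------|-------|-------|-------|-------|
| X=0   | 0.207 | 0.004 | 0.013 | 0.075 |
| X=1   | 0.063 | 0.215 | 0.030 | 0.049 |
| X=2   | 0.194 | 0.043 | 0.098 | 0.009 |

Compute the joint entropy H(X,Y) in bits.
3.0007 bits

H(X,Y) = -Σ_{x,y} P(x,y) log₂ P(x,y). Per-cell terms -P(x,y)·log₂P(x,y):
  X=0: 0.47037, 0.03186, 0.08145, 0.28027
  X=1: 0.25128, 0.47678, 0.15177, 0.21320
  X=2: 0.45898, 0.19520, 0.32841, 0.06116
Sum of the 12 terms: H(X,Y) = 3.0007 bits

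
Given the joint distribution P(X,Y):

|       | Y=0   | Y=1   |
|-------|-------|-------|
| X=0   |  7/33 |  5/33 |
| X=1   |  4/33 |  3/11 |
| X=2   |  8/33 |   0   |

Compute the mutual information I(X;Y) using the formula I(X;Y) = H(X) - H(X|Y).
0.2763 bits

I(X;Y) = H(X) - H(X|Y)

Marginal of X (row sums):
  P(X=0) = 7/33 + 5/33 = 4/11
  P(X=1) = 4/33 + 3/11 = 13/33
  P(X=2) = 8/33 + 0 = 8/33
H(X) = -[(4/11)·log₂(4/11) + (13/33)·log₂(13/33) + (8/33)·log₂(8/33)]
  = 0.53070 + 0.52944 + 0.49561 = 1.55575 bits

Marginal of Y (column sums):
  P(Y=0) = 7/33 + 4/33 + 8/33 = 19/33
  P(Y=1) = 5/33 + 3/11 + 0 = 14/33
H(X|Y) = Σ_y P(y)·H(X|Y=y):
  Y=0: P(Y=0) = 19/33, P(X|Y=0) = (7/19, 4/19, 8/19) → H(X|Y=0) = 1.52943
  Y=1: P(Y=1) = 14/33, P(X|Y=1) = (5/14, 9/14, 0) → H(X|Y=1) = 0.94029
H(X|Y) = (19/33)·1.52943 + (14/33)·0.94029 = 1.27949 bits

I(X;Y) = H(X) - H(X|Y) = 1.55575 - 1.27949 = 0.2763 bits

Cross-check via I(X;Y) = H(X) + H(Y) - H(X,Y): computing H(Y) from the column sums and H(X,Y) from the 6 cells in the same way gives H(Y) = 0.98338 bits and H(X,Y) = 2.26287 bits, so
I(X;Y) = 1.55575 + 0.98338 - 2.26287 = 0.2763 bits ✓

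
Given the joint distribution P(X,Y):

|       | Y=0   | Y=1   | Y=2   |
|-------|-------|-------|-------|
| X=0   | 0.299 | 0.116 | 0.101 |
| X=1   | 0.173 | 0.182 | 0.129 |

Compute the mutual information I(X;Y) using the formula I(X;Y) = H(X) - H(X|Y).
0.0369 bits

I(X;Y) = H(X) - H(X|Y)

Marginal of X (row sums):
  P(X=0) = 0.299 + 0.116 + 0.101 = 0.516
  P(X=1) = 0.173 + 0.182 + 0.129 = 0.484
H(X) = -[0.516·log₂(0.516) + 0.484·log₂(0.484)]
  = 0.49255 + 0.50671 = 0.99926 bits

Marginal of Y (column sums):
  P(Y=0) = 0.299 + 0.173 = 0.472
  P(Y=1) = 0.116 + 0.182 = 0.298
  P(Y=2) = 0.101 + 0.129 = 0.230
H(X|Y) = Σ_y P(y)·H(X|Y=y):
  Y=0: P(Y=0) = 0.472, P(X|Y=0) = (299/472, 173/472) → H(X|Y=0) = 0.94797
  Y=1: P(Y=1) = 0.298, P(X|Y=1) = (58/149, 91/149) → H(X|Y=1) = 0.96432
  Y=2: P(Y=2) = 0.230, P(X|Y=2) = (101/230, 129/230) → H(X|Y=2) = 0.98928
H(X|Y) = 0.472·0.94797 + 0.298·0.96432 + 0.230·0.98928 = 0.96234 bits

I(X;Y) = H(X) - H(X|Y) = 0.99926 - 0.96234 = 0.0369 bits

Cross-check via I(X;Y) = H(X) + H(Y) - H(X,Y): computing H(Y) from the column sums and H(X,Y) from the 6 cells in the same way gives H(Y) = 1.51940 bits and H(X,Y) = 2.48175 bits, so
I(X;Y) = 0.99926 + 1.51940 - 2.48175 = 0.0369 bits ✓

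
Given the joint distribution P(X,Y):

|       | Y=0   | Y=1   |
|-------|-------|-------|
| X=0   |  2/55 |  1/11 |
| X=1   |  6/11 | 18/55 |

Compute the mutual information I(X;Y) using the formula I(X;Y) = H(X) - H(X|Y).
0.0378 bits

I(X;Y) = H(X) - H(X|Y)

Marginal of X (row sums):
  P(X=0) = 2/55 + 1/11 = 7/55
  P(X=1) = 6/11 + 18/55 = 48/55
H(X) = -[(7/55)·log₂(7/55) + (48/55)·log₂(48/55)]
  = 0.3785 + 0.1714 = 0.5499 bits

Marginal of Y (column sums):
  P(Y=0) = 2/55 + 6/11 = 32/55
  P(Y=1) = 1/11 + 18/55 = 23/55
H(X|Y) = Σ_y P(y)·H(X|Y=y):
  Y=0: P(Y=0) = 32/55, P(X|Y=0) = (1/16, 15/16) → H(X|Y=0) = 0.3373
  Y=1: P(Y=1) = 23/55, P(X|Y=1) = (5/23, 18/23) → H(X|Y=1) = 0.7554
H(X|Y) = (32/55)·0.3373 + (23/55)·0.7554 = 0.5121 bits

I(X;Y) = H(X) - H(X|Y) = 0.5499 - 0.5121 = 0.0378 bits

Cross-check via I(X;Y) = H(X) + H(Y) - H(X,Y): computing H(Y) from the column sums and H(X,Y) from the 4 cells in the same way gives H(Y) = 0.9806 bits and H(X,Y) = 1.4927 bits, so
I(X;Y) = 0.5499 + 0.9806 - 1.4927 = 0.0378 bits ✓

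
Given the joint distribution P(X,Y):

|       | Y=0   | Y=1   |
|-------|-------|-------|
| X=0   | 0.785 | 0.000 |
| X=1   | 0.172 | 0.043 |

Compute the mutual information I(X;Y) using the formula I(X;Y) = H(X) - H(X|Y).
0.1007 bits

I(X;Y) = H(X) - H(X|Y)

Marginal of X (row sums):
  P(X=0) = 0.785 + 0.000 = 0.785
  P(X=1) = 0.172 + 0.043 = 0.215
H(X) = -[0.785·log₂(0.785) + 0.215·log₂(0.215)]
  = 0.27415 + 0.47678 = 0.75093 bits

Marginal of Y (column sums):
  P(Y=0) = 0.785 + 0.172 = 0.957
  P(Y=1) = 0.000 + 0.043 = 0.043
H(X|Y) = Σ_y P(y)·H(X|Y=y):
  Y=0: P(Y=0) = 0.957, P(X|Y=0) = (785/957, 172/957) → H(X|Y=0) = 0.67948
  Y=1: P(Y=1) = 0.043, P(X|Y=1) = (0, 1) → H(X|Y=1) = 0.00000
H(X|Y) = 0.957·0.67948 + 0.043·0.00000 = 0.65026 bits

I(X;Y) = H(X) - H(X|Y) = 0.75093 - 0.65026 = 0.1007 bits

Cross-check via I(X;Y) = H(X) + H(Y) - H(X,Y): computing H(Y) from the column sums and H(X,Y) from the 4 cells in the same way gives H(Y) = 0.25588 bits and H(X,Y) = 0.90615 bits, so
I(X;Y) = 0.75093 + 0.25588 - 0.90615 = 0.1007 bits ✓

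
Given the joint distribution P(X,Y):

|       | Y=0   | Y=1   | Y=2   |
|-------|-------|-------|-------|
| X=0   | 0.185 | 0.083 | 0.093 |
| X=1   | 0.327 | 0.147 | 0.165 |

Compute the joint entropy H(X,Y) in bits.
2.4299 bits

H(X,Y) = -Σ_{x,y} P(x,y) log₂ P(x,y). Per-cell terms -P(x,y)·log₂P(x,y):
  X=0: 0.4504, 0.2980, 0.3187
  X=1: 0.5273, 0.4066, 0.4289
Sum of the 6 terms: H(X,Y) = 2.4299 bits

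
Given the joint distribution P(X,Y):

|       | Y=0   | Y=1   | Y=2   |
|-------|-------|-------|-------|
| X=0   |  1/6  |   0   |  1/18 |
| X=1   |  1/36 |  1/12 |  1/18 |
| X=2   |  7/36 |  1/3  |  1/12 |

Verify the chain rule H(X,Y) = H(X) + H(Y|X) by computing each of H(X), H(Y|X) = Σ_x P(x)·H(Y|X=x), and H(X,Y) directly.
H(X) = 1.3472 bits, H(Y|X) = 1.2757 bits, H(X,Y) = 2.6230 bits

Marginal of X (row sums):
  P(X=0) = 1/6 + 0 + 1/18 = 2/9
  P(X=1) = 1/36 + 1/12 + 1/18 = 1/6
  P(X=2) = 7/36 + 1/3 + 1/12 = 11/18
H(X) = -[(2/9)·log₂(2/9) + (1/6)·log₂(1/6) + (11/18)·log₂(11/18)]
  = 0.48221 + 0.43083 + 0.43419 = 1.3472 bits

H(Y|X) = Σ_x P(x)·H(Y|X=x):
  X=0: P(X=0) = 2/9, P(Y|X=0) = (3/4, 0, 1/4) → H(Y|X=0) = 0.81128
  X=1: P(X=1) = 1/6, P(Y|X=1) = (1/6, 1/2, 1/3) → H(Y|X=1) = 1.45915
  X=2: P(X=2) = 11/18, P(Y|X=2) = (7/22, 6/11, 3/22) → H(Y|X=2) = 1.39462
H(Y|X) = (2/9)·0.81128 + (1/6)·1.45915 + (11/18)·1.39462 = 1.2757 bits

H(X,Y) = -Σ_{x,y} P(x,y) log₂ P(x,y). Per-cell terms -P(x,y)·log₂P(x,y):
  X=0: 0.43083, 0.00000, 0.23166
  X=1: 0.14361, 0.29875, 0.23166
  X=2: 0.45939, 0.52832, 0.29875
  (cells with P = 0 contribute 0)
Sum of the 9 terms: H(X,Y) = 2.6230 bits

Chain rule check:
  H(X) + H(Y|X) = 1.3472 + 1.2757 = 2.6229 bits
  H(X,Y) = 2.6230 bits
✓ Chain rule verified (Δ = 0.0001 is 4-dp rounding noise: each of the three values was rounded independently).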